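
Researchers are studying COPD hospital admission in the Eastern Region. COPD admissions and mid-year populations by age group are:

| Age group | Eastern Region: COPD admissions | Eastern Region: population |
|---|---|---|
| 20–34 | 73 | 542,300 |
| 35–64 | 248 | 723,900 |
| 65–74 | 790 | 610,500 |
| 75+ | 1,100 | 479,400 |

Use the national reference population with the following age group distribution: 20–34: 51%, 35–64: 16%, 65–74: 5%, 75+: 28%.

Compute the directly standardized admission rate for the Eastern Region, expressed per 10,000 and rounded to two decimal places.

Age-specific rates per 10,000 for the Eastern Region: 1.35, 3.43, 12.94, 22.95.
Standard weights: 0.51, 0.16, 0.05, 0.28.
Standardized rate: 0.5100×1.35 + 0.1600×3.43 + 0.0500×12.94 + 0.2800×22.95 = 8.3064 per 10,000.

8.31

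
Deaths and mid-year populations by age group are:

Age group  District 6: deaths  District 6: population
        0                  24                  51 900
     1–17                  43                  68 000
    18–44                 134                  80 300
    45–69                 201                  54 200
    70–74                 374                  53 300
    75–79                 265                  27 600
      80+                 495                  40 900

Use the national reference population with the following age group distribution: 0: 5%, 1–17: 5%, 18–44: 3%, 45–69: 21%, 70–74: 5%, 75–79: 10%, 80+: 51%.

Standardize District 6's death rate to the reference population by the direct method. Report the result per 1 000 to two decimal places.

Age-specific rates per 1 000 for District 6: 0.462, 0.632, 1.669, 3.708, 7.017, 9.601, 12.103.
Standard weights: 0.05, 0.05, 0.03, 0.21, 0.05, 0.10, 0.51.
Standardized rate: 0.0500×0.462 + 0.0500×0.632 + 0.0300×1.669 + 0.2100×3.708 + 0.0500×7.017 + 0.1000×9.601 + 0.5100×12.103 = 8.3669 per 1 000.

8.37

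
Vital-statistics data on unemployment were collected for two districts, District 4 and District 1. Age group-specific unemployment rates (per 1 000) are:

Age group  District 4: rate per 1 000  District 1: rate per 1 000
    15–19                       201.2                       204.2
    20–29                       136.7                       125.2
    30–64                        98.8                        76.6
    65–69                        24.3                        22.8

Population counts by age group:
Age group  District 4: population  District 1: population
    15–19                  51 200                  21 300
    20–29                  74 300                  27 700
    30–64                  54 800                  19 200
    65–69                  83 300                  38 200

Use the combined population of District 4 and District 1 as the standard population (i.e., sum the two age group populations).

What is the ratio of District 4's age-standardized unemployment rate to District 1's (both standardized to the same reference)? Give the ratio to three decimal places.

1.077

Combined standard total = 370 000; weights = 0.1959, 0.2757, 0.2000, 0.3284.
District 4: 0.1959×201.2 + 0.2757×136.7 + 0.2000×98.8 + 0.3284×24.3 = 104.8488 per 1 000.
District 1: 0.1959×204.2 + 0.2757×125.2 + 0.2000×76.6 + 0.3284×22.8 = 97.3338 per 1 000.
Ratio = 104.8488 ÷ 97.3338 = 1.07721.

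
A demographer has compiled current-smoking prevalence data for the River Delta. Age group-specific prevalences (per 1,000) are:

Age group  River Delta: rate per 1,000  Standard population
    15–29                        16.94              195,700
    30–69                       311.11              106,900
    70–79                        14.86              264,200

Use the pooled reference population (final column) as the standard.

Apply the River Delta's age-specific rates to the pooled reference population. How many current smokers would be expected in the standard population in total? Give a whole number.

40499

Expected current smokers = Σ (standard pop × age-specific rate ÷ 1,000)
= 195,700×16.94/1,000 + 106,900×311.11/1,000 + 264,200×14.86/1,000
= 3315.16 + 33257.66 + 3926.01 = 40498.83.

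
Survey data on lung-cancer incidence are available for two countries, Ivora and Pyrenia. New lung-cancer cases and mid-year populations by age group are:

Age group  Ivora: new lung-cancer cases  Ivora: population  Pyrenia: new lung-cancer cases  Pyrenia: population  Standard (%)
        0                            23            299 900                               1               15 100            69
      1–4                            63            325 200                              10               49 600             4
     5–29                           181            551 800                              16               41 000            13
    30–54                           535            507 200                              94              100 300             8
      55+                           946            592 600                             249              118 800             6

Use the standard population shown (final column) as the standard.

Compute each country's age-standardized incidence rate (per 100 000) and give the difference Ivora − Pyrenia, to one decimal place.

-2.2

Age-specific rates per 100 000 for Ivora: 7.67, 19.37, 32.80, 105.48, 159.64.
For Pyrenia: 6.62, 20.16, 39.02, 93.72, 209.60.
Standard weights: 0.69, 0.04, 0.13, 0.08, 0.06.
Ivora: 0.6900×7.67 + 0.0400×19.37 + 0.1300×32.80 + 0.0800×105.48 + 0.0600×159.64 = 28.3475 per 100 000.
Pyrenia: 0.6900×6.62 + 0.0400×20.16 + 0.1300×39.02 + 0.0800×93.72 + 0.0600×209.60 = 30.5224 per 100 000.
Difference = 28.3475 − 30.5224 = -2.1749.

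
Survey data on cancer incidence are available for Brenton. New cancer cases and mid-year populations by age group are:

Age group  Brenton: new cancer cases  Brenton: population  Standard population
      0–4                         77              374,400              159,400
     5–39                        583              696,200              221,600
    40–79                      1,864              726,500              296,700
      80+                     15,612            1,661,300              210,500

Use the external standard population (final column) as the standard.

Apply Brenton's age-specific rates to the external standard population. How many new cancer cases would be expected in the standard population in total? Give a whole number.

Age-specific rates per 100,000 for Brenton: 20.57, 83.74, 256.57, 939.75.
Expected new cancer cases = Σ (standard pop × age-specific rate ÷ 100,000)
= 159,400×20.57/100,000 + 221,600×83.74/100,000 + 296,700×256.57/100,000 + 210,500×939.75/100,000
= 32.78 + 185.57 + 761.25 + 1978.17 = 2957.77.

2958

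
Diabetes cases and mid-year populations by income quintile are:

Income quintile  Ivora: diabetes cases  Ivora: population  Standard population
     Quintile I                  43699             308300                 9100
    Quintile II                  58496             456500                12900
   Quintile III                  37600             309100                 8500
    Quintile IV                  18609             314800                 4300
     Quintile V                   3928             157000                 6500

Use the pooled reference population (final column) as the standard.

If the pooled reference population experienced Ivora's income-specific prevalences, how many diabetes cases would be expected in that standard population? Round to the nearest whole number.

4394

Income-specific rates per 1000 for Ivora: 141.742, 128.140, 121.643, 59.114, 25.019.
Expected diabetes cases = Σ (standard pop × income-specific rate ÷ 1000)
= 9100×141.742/1000 + 12900×128.140/1000 + 8500×121.643/1000 + 4300×59.114/1000 + 6500×25.019/1000
= 1289.85 + 1653.01 + 1033.97 + 254.19 + 162.62 = 4393.64.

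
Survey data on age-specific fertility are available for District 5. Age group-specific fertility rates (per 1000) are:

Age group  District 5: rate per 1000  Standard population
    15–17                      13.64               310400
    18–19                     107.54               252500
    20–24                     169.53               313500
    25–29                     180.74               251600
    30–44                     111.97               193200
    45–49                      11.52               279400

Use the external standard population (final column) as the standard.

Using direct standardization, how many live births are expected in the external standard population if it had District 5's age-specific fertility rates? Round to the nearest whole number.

154861

Expected live births = Σ (standard pop × age-specific rate ÷ 1000)
= 310400×13.64/1000 + 252500×107.54/1000 + 313500×169.53/1000 + 251600×180.74/1000 + 193200×111.97/1000 + 279400×11.52/1000
= 4233.86 + 27153.85 + 53147.65 + 45474.18 + 21632.60 + 3218.69 = 154860.84.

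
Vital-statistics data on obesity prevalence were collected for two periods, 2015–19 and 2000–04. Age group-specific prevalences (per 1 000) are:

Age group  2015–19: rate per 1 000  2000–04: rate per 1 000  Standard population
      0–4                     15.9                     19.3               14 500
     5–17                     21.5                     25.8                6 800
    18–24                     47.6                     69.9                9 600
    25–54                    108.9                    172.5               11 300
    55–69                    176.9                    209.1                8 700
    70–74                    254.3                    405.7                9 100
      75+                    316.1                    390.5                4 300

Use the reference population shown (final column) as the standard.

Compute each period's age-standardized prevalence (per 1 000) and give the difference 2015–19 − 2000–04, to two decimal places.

-46.49

Standard total = 64 300; weights = 0.2255, 0.1058, 0.1493, 0.1757, 0.1353, 0.1415, 0.0669.
2015–19: 0.2255×15.9 + 0.1058×21.5 + 0.1493×47.6 + 0.1757×108.9 + 0.1353×176.9 + 0.1415×254.3 + 0.0669×316.1 = 113.1675 per 1 000.
2000–04: 0.2255×19.3 + 0.1058×25.8 + 0.1493×69.9 + 0.1757×172.5 + 0.1353×209.1 + 0.1415×405.7 + 0.0669×390.5 = 159.6543 per 1 000.
Difference = 113.1675 − 159.6543 = -46.4868.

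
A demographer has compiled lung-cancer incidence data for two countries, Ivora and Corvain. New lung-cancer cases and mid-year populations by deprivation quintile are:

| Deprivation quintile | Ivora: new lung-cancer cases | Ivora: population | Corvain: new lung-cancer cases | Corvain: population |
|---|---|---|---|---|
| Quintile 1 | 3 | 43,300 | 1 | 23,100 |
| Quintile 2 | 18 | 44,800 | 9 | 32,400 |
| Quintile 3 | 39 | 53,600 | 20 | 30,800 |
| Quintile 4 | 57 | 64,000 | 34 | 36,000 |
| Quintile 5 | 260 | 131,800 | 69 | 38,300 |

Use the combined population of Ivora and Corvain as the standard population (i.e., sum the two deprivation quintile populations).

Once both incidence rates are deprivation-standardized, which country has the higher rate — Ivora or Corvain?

Ivora

Deprivation-specific rates per 100,000 for Ivora: 6.93, 40.18, 72.76, 89.06, 197.27.
For Corvain: 4.33, 27.78, 64.94, 94.44, 180.16.
Combined standard total = 498,100; weights = 0.1333, 0.1550, 0.1694, 0.2008, 0.3415.
Ivora: 0.1333×6.93 + 0.1550×40.18 + 0.1694×72.76 + 0.2008×89.06 + 0.3415×197.27 = 104.7270 per 100,000.
Corvain: 0.1333×4.33 + 0.1550×27.78 + 0.1694×64.94 + 0.2008×94.44 + 0.3415×180.16 = 96.3692 per 100,000.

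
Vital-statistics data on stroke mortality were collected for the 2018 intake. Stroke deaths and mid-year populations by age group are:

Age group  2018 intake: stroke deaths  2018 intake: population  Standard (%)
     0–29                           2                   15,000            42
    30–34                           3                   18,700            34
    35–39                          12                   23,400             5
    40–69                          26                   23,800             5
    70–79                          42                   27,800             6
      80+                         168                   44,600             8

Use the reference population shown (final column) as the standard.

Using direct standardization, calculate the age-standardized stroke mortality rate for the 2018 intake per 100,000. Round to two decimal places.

58.28

Age-specific rates per 100,000 for the 2018 intake: 13.33, 16.04, 51.28, 109.24, 151.08, 376.68.
Standard weights: 0.42, 0.34, 0.05, 0.05, 0.06, 0.08.
Standardized rate: 0.4200×13.33 + 0.3400×16.04 + 0.0500×51.28 + 0.0500×109.24 + 0.0600×151.08 + 0.0800×376.68 = 58.2801 per 100,000.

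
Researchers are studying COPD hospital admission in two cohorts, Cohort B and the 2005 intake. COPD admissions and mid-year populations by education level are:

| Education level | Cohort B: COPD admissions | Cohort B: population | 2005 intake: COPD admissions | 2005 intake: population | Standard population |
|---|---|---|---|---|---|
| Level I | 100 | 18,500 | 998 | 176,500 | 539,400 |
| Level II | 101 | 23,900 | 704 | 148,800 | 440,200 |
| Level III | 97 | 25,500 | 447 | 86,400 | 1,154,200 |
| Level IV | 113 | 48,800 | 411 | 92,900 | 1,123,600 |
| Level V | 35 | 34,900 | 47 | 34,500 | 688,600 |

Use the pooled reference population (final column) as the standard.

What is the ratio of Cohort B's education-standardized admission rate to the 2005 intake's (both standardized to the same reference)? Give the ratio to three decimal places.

Education-specific rates per 10,000 for Cohort B: 54.05, 42.26, 38.04, 23.16, 10.03.
For the 2005 intake: 56.54, 47.31, 51.74, 44.24, 13.62.
Standard total = 3,946,000; weights = 0.1367, 0.1116, 0.2925, 0.2847, 0.1745.
Cohort B: 0.1367×54.05 + 0.1116×42.26 + 0.2925×38.04 + 0.2847×23.16 + 0.1745×10.03 = 31.5732 per 10,000.
The 2005 intake: 0.1367×56.54 + 0.1116×47.31 + 0.2925×51.74 + 0.2847×44.24 + 0.1745×13.62 = 43.1147 per 10,000.
Ratio = 31.5732 ÷ 43.1147 = 0.73231.

0.732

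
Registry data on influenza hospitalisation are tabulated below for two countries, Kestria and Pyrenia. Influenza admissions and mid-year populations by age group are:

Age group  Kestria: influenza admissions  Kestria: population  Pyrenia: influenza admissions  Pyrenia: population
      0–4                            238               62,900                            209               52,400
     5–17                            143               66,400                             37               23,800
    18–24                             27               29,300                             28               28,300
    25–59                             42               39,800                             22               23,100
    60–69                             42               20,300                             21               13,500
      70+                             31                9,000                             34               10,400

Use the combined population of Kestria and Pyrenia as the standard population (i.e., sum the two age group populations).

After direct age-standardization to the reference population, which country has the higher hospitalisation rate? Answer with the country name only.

Kestria

Age-specific rates per 100,000 for Kestria: 378.38, 215.36, 92.15, 105.53, 206.90, 344.44.
For Pyrenia: 398.85, 155.46, 98.94, 95.24, 155.56, 326.92.
Combined standard total = 379,200; weights = 0.3041, 0.2379, 0.1519, 0.1659, 0.0891, 0.0512.
Kestria: 0.3041×378.38 + 0.2379×215.36 + 0.1519×92.15 + 0.1659×105.53 + 0.0891×206.90 + 0.0512×344.44 = 233.8436 per 100,000.
Pyrenia: 0.3041×398.85 + 0.2379×155.46 + 0.1519×98.94 + 0.1659×95.24 + 0.0891×155.56 + 0.0512×326.92 = 219.6734 per 100,000.
The crude rates (229.69 vs 231.68) would put Pyrenia higher, but that reflects its age composition; once standardized to a common age structure, Kestria has the higher underlying rate.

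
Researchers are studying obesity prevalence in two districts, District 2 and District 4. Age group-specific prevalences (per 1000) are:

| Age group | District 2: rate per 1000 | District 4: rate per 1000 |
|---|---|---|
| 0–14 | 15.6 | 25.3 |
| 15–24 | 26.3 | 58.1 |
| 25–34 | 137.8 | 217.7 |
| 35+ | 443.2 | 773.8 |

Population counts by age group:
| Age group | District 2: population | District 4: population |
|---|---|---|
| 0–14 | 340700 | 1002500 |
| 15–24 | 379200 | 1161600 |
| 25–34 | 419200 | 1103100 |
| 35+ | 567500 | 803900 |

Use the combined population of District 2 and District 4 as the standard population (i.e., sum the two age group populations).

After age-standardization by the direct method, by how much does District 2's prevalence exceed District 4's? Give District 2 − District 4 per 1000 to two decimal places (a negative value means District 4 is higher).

Combined standard total = 5777700; weights = 0.2325, 0.2667, 0.2635, 0.2374.
District 2: 0.2325×15.6 + 0.2667×26.3 + 0.2635×137.8 + 0.2374×443.2 = 152.1461 per 1000.
District 4: 0.2325×25.3 + 0.2667×58.1 + 0.2635×217.7 + 0.2374×773.8 = 262.4050 per 1000.
Difference = 152.1461 − 262.4050 = -110.2589.

-110.26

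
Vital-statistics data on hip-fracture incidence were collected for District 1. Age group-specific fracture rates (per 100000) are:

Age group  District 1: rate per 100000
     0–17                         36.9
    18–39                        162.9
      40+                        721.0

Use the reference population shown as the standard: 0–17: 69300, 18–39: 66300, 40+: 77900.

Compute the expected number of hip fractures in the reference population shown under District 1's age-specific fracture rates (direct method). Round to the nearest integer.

695

Expected hip fractures = Σ (standard pop × age-specific rate ÷ 100000)
= 69300×36.9/100000 + 66300×162.9/100000 + 77900×721.0/100000
= 25.57 + 108.00 + 561.66 = 695.23.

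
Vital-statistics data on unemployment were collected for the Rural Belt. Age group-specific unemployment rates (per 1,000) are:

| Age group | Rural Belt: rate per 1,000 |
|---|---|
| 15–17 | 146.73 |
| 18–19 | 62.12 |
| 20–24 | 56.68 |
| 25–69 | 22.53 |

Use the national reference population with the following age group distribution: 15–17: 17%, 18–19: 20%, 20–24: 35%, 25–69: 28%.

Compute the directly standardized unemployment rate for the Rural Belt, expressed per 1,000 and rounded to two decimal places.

Standard weights: 0.17, 0.20, 0.35, 0.28.
Standardized rate: 0.1700×146.73 + 0.2000×62.12 + 0.3500×56.68 + 0.2800×22.53 = 63.5145 per 1,000.

63.51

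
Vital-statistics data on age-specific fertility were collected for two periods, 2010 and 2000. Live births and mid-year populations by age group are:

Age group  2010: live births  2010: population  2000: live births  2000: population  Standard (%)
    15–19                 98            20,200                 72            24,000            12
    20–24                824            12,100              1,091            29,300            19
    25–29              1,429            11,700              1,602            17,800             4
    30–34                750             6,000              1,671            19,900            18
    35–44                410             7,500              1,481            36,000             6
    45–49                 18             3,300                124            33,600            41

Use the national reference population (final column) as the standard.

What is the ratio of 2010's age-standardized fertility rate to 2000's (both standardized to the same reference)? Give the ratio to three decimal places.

Age-specific rates per 1,000 for 2010: 4.851, 68.099, 122.137, 125.000, 54.667, 5.455.
For 2000: 3.000, 37.235, 90.000, 83.970, 41.139, 3.690.
Standard weights: 0.12, 0.19, 0.04, 0.18, 0.06, 0.41.
2010: 0.1200×4.851 + 0.1900×68.099 + 0.0400×122.137 + 0.1800×125.000 + 0.0600×54.667 + 0.4100×5.455 = 46.4229 per 1,000.
2000: 0.1200×3.000 + 0.1900×37.235 + 0.0400×90.000 + 0.1800×83.970 + 0.0600×41.139 + 0.4100×3.690 = 30.1307 per 1,000.
Ratio = 46.4229 ÷ 30.1307 = 1.54071.

1.541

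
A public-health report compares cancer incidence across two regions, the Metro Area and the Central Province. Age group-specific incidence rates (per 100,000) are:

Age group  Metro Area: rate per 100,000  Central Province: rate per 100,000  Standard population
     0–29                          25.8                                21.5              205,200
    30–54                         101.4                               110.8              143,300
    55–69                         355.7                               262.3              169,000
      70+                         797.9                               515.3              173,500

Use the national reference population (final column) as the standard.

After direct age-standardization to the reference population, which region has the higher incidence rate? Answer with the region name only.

Standard total = 691,000; weights = 0.2970, 0.2074, 0.2446, 0.2511.
The Metro Area: 0.2970×25.8 + 0.2074×101.4 + 0.2446×355.7 + 0.2511×797.9 = 316.0257 per 100,000.
The Central Province: 0.2970×21.5 + 0.2074×110.8 + 0.2446×262.3 + 0.2511×515.3 = 222.8982 per 100,000.

Metro Area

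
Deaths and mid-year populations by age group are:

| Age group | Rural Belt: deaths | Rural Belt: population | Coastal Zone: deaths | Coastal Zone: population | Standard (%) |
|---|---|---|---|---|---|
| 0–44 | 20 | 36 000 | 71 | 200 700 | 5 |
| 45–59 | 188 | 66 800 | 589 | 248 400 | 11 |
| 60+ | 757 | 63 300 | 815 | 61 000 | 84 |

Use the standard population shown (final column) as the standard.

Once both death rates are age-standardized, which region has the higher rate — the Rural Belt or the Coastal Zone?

Age-specific rates per 1 000 for the Rural Belt: 0.556, 2.814, 11.959.
For the Coastal Zone: 0.354, 2.371, 13.361.
Standard weights: 0.05, 0.11, 0.84.
The Rural Belt: 0.0500×0.556 + 0.1100×2.814 + 0.8400×11.959 = 10.3829 per 1 000.
The Coastal Zone: 0.0500×0.354 + 0.1100×2.371 + 0.8400×13.361 = 11.5015 per 1 000.
The crude rates (5.81 vs 2.89) would put the Rural Belt higher, but that reflects its age composition; once standardized to a common age structure, the Coastal Zone has the higher underlying rate.

Coastal Zone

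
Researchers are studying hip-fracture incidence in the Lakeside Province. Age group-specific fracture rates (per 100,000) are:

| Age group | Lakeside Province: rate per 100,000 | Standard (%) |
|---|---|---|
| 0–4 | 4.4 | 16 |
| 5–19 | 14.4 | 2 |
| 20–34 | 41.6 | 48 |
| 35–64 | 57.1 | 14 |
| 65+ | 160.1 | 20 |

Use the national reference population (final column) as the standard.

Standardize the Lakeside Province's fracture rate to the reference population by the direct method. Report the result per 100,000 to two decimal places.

60.97

Standard weights: 0.16, 0.02, 0.48, 0.14, 0.20.
Standardized rate: 0.1600×4.4 + 0.0200×14.4 + 0.4800×41.6 + 0.1400×57.1 + 0.2000×160.1 = 60.9740 per 100,000.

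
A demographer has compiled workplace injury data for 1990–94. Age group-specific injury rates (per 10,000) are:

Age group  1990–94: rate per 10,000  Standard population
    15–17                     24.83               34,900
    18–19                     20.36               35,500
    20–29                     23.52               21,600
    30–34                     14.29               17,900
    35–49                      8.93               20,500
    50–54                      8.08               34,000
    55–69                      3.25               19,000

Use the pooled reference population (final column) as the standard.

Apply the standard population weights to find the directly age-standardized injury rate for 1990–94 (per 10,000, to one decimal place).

15.7

Standard total = 183,400; weights = 0.1903, 0.1936, 0.1178, 0.0976, 0.1118, 0.1854, 0.1036.
Standardized rate: 0.1903×24.83 + 0.1936×20.36 + 0.1178×23.52 + 0.0976×14.29 + 0.1118×8.93 + 0.1854×8.08 + 0.1036×3.25 = 15.6636 per 10,000.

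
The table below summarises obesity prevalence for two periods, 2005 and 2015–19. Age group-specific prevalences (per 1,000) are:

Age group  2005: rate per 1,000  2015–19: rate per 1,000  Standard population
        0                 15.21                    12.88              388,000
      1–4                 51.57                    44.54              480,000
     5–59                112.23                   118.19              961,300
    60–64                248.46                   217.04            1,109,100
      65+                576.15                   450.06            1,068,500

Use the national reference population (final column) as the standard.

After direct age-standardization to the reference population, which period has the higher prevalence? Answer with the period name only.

Standard total = 4,006,900; weights = 0.0968, 0.1198, 0.2399, 0.2768, 0.2667.
2005: 0.0968×15.21 + 0.1198×51.57 + 0.2399×112.23 + 0.2768×248.46 + 0.2667×576.15 = 256.9880 per 1,000.
2015–19: 0.0968×12.88 + 0.1198×44.54 + 0.2399×118.19 + 0.2768×217.04 + 0.2667×450.06 = 215.0293 per 1,000.

2005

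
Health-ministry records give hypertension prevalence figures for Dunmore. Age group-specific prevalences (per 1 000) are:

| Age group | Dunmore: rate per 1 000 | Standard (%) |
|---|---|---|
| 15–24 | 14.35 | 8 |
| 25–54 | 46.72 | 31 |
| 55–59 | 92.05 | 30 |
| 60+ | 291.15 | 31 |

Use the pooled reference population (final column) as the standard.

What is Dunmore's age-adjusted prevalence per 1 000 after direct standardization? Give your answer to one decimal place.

Standard weights: 0.08, 0.31, 0.30, 0.31.
Standardized rate: 0.0800×14.35 + 0.3100×46.72 + 0.3000×92.05 + 0.3100×291.15 = 133.5027 per 1 000.

133.5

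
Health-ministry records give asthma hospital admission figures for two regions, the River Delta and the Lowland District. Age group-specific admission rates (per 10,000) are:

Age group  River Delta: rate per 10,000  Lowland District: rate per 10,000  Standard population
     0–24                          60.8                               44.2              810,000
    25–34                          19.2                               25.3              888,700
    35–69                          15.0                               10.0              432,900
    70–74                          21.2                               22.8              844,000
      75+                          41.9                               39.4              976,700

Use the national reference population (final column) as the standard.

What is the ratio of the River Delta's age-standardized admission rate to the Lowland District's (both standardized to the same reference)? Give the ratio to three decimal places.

Standard total = 3,952,300; weights = 0.2049, 0.2249, 0.1095, 0.2135, 0.2471.
The River Delta: 0.2049×60.8 + 0.2249×19.2 + 0.1095×15.0 + 0.2135×21.2 + 0.2471×41.9 = 33.3024 per 10,000.
The Lowland District: 0.2049×44.2 + 0.2249×25.3 + 0.1095×10.0 + 0.2135×22.8 + 0.2471×39.4 = 30.4482 per 10,000.
Ratio = 33.3024 ÷ 30.4482 = 1.09374.

1.094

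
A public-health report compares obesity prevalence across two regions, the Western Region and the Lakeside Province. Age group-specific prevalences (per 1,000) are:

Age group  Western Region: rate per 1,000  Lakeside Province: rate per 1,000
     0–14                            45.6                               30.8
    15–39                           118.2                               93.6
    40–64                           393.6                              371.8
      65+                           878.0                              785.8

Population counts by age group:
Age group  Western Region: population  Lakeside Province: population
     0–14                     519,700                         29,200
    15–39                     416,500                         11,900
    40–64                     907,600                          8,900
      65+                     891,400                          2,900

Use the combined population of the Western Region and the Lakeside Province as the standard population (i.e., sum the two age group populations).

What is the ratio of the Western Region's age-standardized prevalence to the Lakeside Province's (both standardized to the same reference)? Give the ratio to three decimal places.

1.110

Combined standard total = 2,788,100; weights = 0.1969, 0.1537, 0.3287, 0.3208.
The Western Region: 0.1969×45.6 + 0.1537×118.2 + 0.3287×393.6 + 0.3208×878.0 = 438.1466 per 1,000.
The Lakeside Province: 0.1969×30.8 + 0.1537×93.6 + 0.3287×371.8 + 0.3208×785.8 = 394.7132 per 1,000.
Ratio = 438.1466 ÷ 394.7132 = 1.11004.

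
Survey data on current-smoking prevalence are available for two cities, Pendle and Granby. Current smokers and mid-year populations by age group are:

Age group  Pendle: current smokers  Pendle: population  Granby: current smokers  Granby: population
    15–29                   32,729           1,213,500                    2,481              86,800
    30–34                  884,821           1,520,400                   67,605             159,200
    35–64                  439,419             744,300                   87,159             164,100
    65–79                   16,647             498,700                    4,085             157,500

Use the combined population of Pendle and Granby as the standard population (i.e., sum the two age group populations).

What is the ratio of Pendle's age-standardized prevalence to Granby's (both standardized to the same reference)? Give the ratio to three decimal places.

Age-specific rates per 1,000 for Pendle: 26.971, 581.966, 590.379, 33.381.
For Granby: 28.583, 424.655, 531.133, 25.937.
Combined standard total = 4,544,500; weights = 0.2861, 0.3696, 0.1999, 0.1444.
Pendle: 0.2861×26.971 + 0.3696×581.966 + 0.1999×590.379 + 0.1444×33.381 = 345.6364 per 1,000.
Granby: 0.2861×28.583 + 0.3696×424.655 + 0.1999×531.133 + 0.1444×25.937 = 275.0396 per 1,000.
Ratio = 345.6364 ÷ 275.0396 = 1.25668.

1.257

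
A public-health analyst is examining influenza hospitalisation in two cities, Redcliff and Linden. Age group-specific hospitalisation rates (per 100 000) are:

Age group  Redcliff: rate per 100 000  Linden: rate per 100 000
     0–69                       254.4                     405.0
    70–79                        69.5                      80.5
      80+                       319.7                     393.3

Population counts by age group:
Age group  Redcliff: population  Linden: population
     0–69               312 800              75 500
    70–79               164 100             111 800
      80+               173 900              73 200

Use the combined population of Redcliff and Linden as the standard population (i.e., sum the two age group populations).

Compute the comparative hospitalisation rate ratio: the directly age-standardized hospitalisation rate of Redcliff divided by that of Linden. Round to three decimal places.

0.712

Combined standard total = 911 300; weights = 0.4261, 0.3028, 0.2712.
Redcliff: 0.4261×254.4 + 0.3028×69.5 + 0.2712×319.7 = 216.1269 per 100 000.
Linden: 0.4261×405.0 + 0.3028×80.5 + 0.2712×393.3 = 303.5838 per 100 000.
Ratio = 216.1269 ÷ 303.5838 = 0.71192.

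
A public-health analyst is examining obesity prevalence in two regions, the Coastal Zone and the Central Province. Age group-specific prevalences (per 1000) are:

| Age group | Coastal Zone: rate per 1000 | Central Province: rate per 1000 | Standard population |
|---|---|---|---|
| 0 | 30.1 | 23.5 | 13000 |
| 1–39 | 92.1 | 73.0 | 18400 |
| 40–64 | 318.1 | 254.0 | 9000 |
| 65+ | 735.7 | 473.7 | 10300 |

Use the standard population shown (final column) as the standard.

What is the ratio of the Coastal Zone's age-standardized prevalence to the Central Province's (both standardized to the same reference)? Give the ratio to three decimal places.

1.421

Standard total = 50700; weights = 0.2564, 0.3629, 0.1775, 0.2032.
The Coastal Zone: 0.2564×30.1 + 0.3629×92.1 + 0.1775×318.1 + 0.2032×735.7 = 247.0720 per 1000.
The Central Province: 0.2564×23.5 + 0.3629×73.0 + 0.1775×254.0 + 0.2032×473.7 = 173.8424 per 1000.
Ratio = 247.0720 ÷ 173.8424 = 1.42124.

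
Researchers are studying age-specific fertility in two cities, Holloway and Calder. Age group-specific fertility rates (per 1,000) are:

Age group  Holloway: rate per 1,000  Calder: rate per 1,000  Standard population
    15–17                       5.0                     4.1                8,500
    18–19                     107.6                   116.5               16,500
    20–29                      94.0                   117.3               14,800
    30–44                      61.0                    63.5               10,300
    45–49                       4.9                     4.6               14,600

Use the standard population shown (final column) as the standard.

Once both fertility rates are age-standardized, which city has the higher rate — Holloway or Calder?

Standard total = 64,700; weights = 0.1314, 0.2550, 0.2287, 0.1592, 0.2257.
Holloway: 0.1314×5.0 + 0.2550×107.6 + 0.2287×94.0 + 0.1592×61.0 + 0.2257×4.9 = 60.4164 per 1,000.
Calder: 0.1314×4.1 + 0.2550×116.5 + 0.2287×117.3 + 0.1592×63.5 + 0.2257×4.6 = 68.2280 per 1,000.

Calder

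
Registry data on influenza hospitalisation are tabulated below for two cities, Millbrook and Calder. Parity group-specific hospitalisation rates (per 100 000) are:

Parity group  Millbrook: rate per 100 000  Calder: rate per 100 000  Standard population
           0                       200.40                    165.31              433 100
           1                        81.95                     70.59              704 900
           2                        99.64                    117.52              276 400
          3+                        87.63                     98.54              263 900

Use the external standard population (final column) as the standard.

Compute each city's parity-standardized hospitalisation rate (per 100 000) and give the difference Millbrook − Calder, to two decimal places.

Standard total = 1 678 300; weights = 0.2581, 0.4200, 0.1647, 0.1572.
Millbrook: 0.2581×200.40 + 0.4200×81.95 + 0.1647×99.64 + 0.1572×87.63 = 116.3236 per 100 000.
Calder: 0.2581×165.31 + 0.4200×70.59 + 0.1647×117.52 + 0.1572×98.54 = 107.1572 per 100 000.
Difference = 116.3236 − 107.1572 = 9.1664.

9.17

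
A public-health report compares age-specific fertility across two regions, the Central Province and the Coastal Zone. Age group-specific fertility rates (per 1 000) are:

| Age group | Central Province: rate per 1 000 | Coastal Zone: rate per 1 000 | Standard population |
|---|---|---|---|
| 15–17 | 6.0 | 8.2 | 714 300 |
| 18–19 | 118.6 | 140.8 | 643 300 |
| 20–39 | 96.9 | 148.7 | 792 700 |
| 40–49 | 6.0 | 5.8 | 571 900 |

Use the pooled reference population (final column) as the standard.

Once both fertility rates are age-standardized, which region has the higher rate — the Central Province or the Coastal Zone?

Coastal Zone

Standard total = 2 722 200; weights = 0.2624, 0.2363, 0.2912, 0.2101.
The Central Province: 0.2624×6.0 + 0.2363×118.6 + 0.2912×96.9 + 0.2101×6.0 = 59.0791 per 1 000.
The Coastal Zone: 0.2624×8.2 + 0.2363×140.8 + 0.2912×148.7 + 0.2101×5.8 = 79.9447 per 1 000.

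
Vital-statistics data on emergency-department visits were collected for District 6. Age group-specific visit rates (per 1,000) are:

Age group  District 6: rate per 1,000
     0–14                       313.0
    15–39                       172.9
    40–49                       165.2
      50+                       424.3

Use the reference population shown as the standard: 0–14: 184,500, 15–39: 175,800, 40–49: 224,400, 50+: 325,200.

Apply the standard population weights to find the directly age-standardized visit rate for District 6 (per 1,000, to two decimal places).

Standard total = 909,900; weights = 0.2028, 0.1932, 0.2466, 0.3574.
Standardized rate: 0.2028×313.0 + 0.1932×172.9 + 0.2466×165.2 + 0.3574×424.3 = 289.2599 per 1,000.

289.26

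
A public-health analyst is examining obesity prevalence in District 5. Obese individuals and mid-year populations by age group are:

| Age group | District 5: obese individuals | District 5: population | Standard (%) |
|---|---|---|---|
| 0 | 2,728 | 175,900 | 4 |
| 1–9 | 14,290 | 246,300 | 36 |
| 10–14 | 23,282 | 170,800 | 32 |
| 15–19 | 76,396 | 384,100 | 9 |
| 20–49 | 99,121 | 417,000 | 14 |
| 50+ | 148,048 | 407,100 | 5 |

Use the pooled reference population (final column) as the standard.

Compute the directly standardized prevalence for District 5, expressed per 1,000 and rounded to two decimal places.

Age-specific rates per 1,000 for District 5: 15.509, 58.019, 136.311, 198.896, 237.700, 363.665.
Standard weights: 0.04, 0.36, 0.32, 0.09, 0.14, 0.05.
Standardized rate: 0.0400×15.509 + 0.3600×58.019 + 0.3200×136.311 + 0.0900×198.896 + 0.1400×237.700 + 0.0500×363.665 = 134.4887 per 1,000.

134.49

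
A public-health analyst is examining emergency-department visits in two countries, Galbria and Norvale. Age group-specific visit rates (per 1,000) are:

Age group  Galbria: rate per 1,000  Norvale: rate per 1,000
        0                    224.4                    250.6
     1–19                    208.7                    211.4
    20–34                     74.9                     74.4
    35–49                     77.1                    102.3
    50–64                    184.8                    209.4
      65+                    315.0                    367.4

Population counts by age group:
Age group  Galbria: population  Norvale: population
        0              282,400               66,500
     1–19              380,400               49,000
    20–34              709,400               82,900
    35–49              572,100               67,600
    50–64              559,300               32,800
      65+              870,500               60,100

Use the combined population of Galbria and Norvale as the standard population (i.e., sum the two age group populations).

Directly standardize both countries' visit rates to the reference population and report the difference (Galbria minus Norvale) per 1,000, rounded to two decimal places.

Combined standard total = 3,733,000; weights = 0.0935, 0.1150, 0.2122, 0.1714, 0.1586, 0.2493.
Galbria: 0.0935×224.4 + 0.1150×208.7 + 0.2122×74.9 + 0.1714×77.1 + 0.1586×184.8 + 0.2493×315.0 = 181.9266 per 1,000.
Norvale: 0.0935×250.6 + 0.1150×211.4 + 0.2122×74.4 + 0.1714×102.3 + 0.1586×209.4 + 0.2493×367.4 = 205.8629 per 1,000.
Difference = 181.9266 − 205.8629 = -23.9362.

-23.94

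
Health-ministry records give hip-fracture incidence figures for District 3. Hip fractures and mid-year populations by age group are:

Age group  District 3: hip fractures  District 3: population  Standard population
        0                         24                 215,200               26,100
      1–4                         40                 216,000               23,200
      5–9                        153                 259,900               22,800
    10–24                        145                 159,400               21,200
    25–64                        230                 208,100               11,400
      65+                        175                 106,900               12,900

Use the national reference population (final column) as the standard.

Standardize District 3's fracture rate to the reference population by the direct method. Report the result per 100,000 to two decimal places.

62.61

Age-specific rates per 100,000 for District 3: 11.15, 18.52, 58.87, 90.97, 110.52, 163.70.
Standard total = 117,600; weights = 0.2219, 0.1973, 0.1939, 0.1803, 0.0969, 0.1097.
Standardized rate: 0.2219×11.15 + 0.1973×18.52 + 0.1939×58.87 + 0.1803×90.97 + 0.0969×110.52 + 0.1097×163.70 = 62.6119 per 100,000.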